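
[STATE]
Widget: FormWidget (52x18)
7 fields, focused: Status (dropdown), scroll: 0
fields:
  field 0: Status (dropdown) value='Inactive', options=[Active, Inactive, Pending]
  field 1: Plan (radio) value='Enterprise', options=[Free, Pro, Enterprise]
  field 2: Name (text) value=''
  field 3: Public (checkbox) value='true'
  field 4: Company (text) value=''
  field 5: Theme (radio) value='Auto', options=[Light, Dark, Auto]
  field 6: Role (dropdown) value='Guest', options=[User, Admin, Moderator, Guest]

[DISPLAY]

> Status:     [Inactive                           ▼]
  Plan:       ( ) Free  ( ) Pro  (●) Enterprise     
  Name:       [                                    ]
  Public:     [x]                                   
  Company:    [                                    ]
  Theme:      ( ) Light  ( ) Dark  (●) Auto         
  Role:       [Guest                              ▼]
                                                    
                                                    
                                                    
                                                    
                                                    
                                                    
                                                    
                                                    
                                                    
                                                    
                                                    


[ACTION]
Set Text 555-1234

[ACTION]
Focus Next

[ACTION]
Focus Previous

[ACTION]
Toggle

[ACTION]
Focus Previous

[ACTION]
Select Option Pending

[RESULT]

  Status:     [Inactive                           ▼]
  Plan:       ( ) Free  ( ) Pro  (●) Enterprise     
  Name:       [                                    ]
  Public:     [x]                                   
  Company:    [                                    ]
  Theme:      ( ) Light  ( ) Dark  (●) Auto         
> Role:       [Guest                              ▼]
                                                    
                                                    
                                                    
                                                    
                                                    
                                                    
                                                    
                                                    
                                                    
                                                    
                                                    


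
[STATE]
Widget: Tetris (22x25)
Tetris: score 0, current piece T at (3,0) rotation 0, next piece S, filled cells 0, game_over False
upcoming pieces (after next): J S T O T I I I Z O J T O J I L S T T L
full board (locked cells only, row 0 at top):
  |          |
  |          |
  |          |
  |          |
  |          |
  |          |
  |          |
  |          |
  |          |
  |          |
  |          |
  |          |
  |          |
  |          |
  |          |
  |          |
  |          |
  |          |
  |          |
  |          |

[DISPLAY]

    ▒     │Next:      
   ▒▒▒    │ ░░        
          │░░         
          │           
          │           
          │           
          │Score:     
          │0          
          │           
          │           
          │           
          │           
          │           
          │           
          │           
          │           
          │           
          │           
          │           
          │           
          │           
          │           
          │           
          │           
          │           


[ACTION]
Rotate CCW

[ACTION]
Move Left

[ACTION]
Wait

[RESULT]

          │Next:      
   ▒      │ ░░        
  ▒▒      │░░         
   ▒      │           
          │           
          │           
          │Score:     
          │0          
          │           
          │           
          │           
          │           
          │           
          │           
          │           
          │           
          │           
          │           
          │           
          │           
          │           
          │           
          │           
          │           
          │           


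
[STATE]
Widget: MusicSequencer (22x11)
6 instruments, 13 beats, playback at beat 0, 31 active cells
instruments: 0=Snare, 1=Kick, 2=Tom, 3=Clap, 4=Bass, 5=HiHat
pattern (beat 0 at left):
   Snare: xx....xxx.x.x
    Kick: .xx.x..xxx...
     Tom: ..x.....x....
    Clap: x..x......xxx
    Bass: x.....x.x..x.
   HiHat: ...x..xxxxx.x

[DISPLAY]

      ▼123456789012   
 Snare██····███·█·█   
  Kick·██·█··███···   
   Tom··█·····█····   
  Clap█··█······███   
  Bass█·····█·█··█·   
 HiHat···█··█████·█   
                      
                      
                      
                      


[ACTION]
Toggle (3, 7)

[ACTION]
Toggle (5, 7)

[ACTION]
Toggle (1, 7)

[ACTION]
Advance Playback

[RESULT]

      0▼23456789012   
 Snare██····███·█·█   
  Kick·██·█···██···   
   Tom··█·····█····   
  Clap█··█···█··███   
  Bass█·····█·█··█·   
 HiHat···█··█·███·█   
                      
                      
                      
                      


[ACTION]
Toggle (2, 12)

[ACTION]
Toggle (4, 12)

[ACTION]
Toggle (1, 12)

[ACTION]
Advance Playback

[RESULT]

      01▼3456789012   
 Snare██····███·█·█   
  Kick·██·█···██··█   
   Tom··█·····█···█   
  Clap█··█···█··███   
  Bass█·····█·█··██   
 HiHat···█··█·███·█   
                      
                      
                      
                      


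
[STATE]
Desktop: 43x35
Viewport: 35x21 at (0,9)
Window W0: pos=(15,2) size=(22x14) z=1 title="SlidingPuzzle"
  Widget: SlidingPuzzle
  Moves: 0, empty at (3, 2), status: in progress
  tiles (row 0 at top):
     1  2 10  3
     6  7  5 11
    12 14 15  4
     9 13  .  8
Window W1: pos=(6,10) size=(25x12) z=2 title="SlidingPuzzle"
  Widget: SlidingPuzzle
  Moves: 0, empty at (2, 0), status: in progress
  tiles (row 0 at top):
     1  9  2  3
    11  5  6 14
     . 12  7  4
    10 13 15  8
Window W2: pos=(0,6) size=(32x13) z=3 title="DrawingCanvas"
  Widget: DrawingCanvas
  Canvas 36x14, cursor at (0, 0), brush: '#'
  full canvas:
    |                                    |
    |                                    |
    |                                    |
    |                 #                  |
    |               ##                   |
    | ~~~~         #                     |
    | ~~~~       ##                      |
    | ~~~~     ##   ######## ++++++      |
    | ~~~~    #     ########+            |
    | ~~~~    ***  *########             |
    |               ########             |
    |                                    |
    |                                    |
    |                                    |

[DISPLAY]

┃+                             ┃───
┃                              ┃  4
┃                              ┃───
┃                 #            ┃  8
┃               ##             ┃───
┃ ~~~~         #               ┃   
┃ ~~~~       ##                ┃━━━
┃ ~~~~     ##   ######## ++++++┃   
┃ ~~~~    #     ########+      ┃   
┗━━━━━━━━━━━━━━━━━━━━━━━━━━━━━━┛   
      ┃├────┼────┼────┼────┤  ┃    
      ┃│ 10 │ 13 │ 15 │  8 │  ┃    
      ┗━━━━━━━━━━━━━━━━━━━━━━━┛    
                                   
                                   
                                   
                                   
                                   
                                   
                                   
                                   


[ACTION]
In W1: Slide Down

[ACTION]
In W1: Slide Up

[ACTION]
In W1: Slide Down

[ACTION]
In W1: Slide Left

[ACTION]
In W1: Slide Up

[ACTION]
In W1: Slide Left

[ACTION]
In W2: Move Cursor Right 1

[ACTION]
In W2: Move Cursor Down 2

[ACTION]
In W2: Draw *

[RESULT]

┃                              ┃───
┃                              ┃  4
┃ *                            ┃───
┃                 #            ┃  8
┃               ##             ┃───
┃ ~~~~         #               ┃   
┃ ~~~~       ##                ┃━━━
┃ ~~~~     ##   ######## ++++++┃   
┃ ~~~~    #     ########+      ┃   
┗━━━━━━━━━━━━━━━━━━━━━━━━━━━━━━┛   
      ┃├────┼────┼────┼────┤  ┃    
      ┃│ 10 │ 13 │ 15 │  8 │  ┃    
      ┗━━━━━━━━━━━━━━━━━━━━━━━┛    
                                   
                                   
                                   
                                   
                                   
                                   
                                   
                                   


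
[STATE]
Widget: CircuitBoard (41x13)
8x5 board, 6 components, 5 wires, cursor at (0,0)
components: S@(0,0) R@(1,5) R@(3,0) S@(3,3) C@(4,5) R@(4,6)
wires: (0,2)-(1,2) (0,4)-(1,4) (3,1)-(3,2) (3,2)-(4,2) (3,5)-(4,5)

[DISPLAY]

   0 1 2 3 4 5 6 7                       
0  [S]      ·       ·                    
            │       │                    
1           ·       ·   R                
                                         
2                                        
                                         
3   R   · ─ ·   S       ·                
            │           │                
4           ·           C   R            
Cursor: (0,0)                            
                                         
                                         


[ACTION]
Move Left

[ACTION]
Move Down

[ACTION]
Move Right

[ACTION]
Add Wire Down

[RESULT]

   0 1 2 3 4 5 6 7                       
0   S       ·       ·                    
            │       │                    
1      [.]  ·       ·   R                
        │                                
2       ·                                
                                         
3   R   · ─ ·   S       ·                
            │           │                
4           ·           C   R            
Cursor: (1,1)                            
                                         
                                         


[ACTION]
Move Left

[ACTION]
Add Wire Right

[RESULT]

   0 1 2 3 4 5 6 7                       
0   S       ·       ·                    
            │       │                    
1  [.]─ ·   ·       ·   R                
        │                                
2       ·                                
                                         
3   R   · ─ ·   S       ·                
            │           │                
4           ·           C   R            
Cursor: (1,0)                            
                                         
                                         


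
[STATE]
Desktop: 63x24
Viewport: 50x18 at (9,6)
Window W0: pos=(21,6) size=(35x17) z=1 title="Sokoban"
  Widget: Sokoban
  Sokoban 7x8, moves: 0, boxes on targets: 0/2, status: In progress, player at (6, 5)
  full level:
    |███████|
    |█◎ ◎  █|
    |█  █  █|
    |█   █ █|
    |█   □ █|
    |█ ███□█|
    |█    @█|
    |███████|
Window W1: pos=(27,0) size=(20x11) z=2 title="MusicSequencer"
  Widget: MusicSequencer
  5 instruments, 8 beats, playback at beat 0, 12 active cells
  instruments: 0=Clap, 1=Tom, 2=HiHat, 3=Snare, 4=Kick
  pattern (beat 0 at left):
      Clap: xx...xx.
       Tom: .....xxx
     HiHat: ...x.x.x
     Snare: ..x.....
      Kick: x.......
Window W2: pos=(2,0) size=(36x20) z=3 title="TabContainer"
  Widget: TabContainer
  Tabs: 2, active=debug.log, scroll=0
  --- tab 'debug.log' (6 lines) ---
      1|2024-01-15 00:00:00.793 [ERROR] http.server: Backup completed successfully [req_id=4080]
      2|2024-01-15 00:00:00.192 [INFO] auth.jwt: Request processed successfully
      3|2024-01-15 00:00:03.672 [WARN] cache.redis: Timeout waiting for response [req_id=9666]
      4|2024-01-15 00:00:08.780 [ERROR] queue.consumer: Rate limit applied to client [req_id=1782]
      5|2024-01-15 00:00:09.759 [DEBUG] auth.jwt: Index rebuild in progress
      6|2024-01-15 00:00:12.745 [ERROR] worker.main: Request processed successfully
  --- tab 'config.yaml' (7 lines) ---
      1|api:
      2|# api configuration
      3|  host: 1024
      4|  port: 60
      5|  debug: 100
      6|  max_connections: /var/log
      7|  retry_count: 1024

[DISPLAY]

1-15 00:00:00.192 [INFO] aut┃·█·█    ┃━━━━━━━━┓   
1-15 00:00:03.672 [WARN] cac┃····    ┃        ┃   
1-15 00:00:08.780 [ERROR] qu┃····    ┃────────┨   
1-15 00:00:09.759 [DEBUG] au┃        ┃        ┃   
1-15 00:00:12.745 [ERROR] wo┃━━━━━━━━┛        ┃   
                            ┃                 ┃   
                            ┃                 ┃   
                            ┃                 ┃   
                            ┃                 ┃   
                            ┃                 ┃   
                            ┃                 ┃   
                            ┃                 ┃   
                            ┃                 ┃   
━━━━━━━━━━━━━━━━━━━━━━━━━━━━┛                 ┃   
            ┃                                 ┃   
            ┃                                 ┃   
            ┗━━━━━━━━━━━━━━━━━━━━━━━━━━━━━━━━━┛   
                                                  


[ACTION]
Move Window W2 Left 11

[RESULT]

15 00:00:00.192 [INFO] aut┃·█·█·█    ┃━━━━━━━━┓   
15 00:00:03.672 [WARN] cac┃█·····    ┃        ┃   
15 00:00:08.780 [ERROR] qu┃······    ┃────────┨   
15 00:00:09.759 [DEBUG] au┃          ┃        ┃   
15 00:00:12.745 [ERROR] wo┃━━━━━━━━━━┛        ┃   
                          ┃                   ┃   
                          ┃                   ┃   
                          ┃                   ┃   
                          ┃                   ┃   
                          ┃                   ┃   
                          ┃                   ┃   
                          ┃                   ┃   
                          ┃                   ┃   
━━━━━━━━━━━━━━━━━━━━━━━━━━┛                   ┃   
            ┃                                 ┃   
            ┃                                 ┃   
            ┗━━━━━━━━━━━━━━━━━━━━━━━━━━━━━━━━━┛   
                                                  


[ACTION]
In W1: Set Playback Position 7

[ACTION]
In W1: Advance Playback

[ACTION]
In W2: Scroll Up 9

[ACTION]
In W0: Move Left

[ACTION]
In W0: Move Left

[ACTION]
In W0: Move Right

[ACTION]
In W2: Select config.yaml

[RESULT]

nfiguration               ┃·█·█·█    ┃━━━━━━━━┓   
1024                      ┃█·····    ┃        ┃   
60                        ┃······    ┃────────┨   
 100                      ┃          ┃        ┃   
nnections: /var/log       ┃━━━━━━━━━━┛        ┃   
count: 1024               ┃                   ┃   
                          ┃                   ┃   
                          ┃                   ┃   
                          ┃                   ┃   
                          ┃                   ┃   
                          ┃                   ┃   
                          ┃                   ┃   
                          ┃                   ┃   
━━━━━━━━━━━━━━━━━━━━━━━━━━┛                   ┃   
            ┃                                 ┃   
            ┃                                 ┃   
            ┗━━━━━━━━━━━━━━━━━━━━━━━━━━━━━━━━━┛   
                                                  


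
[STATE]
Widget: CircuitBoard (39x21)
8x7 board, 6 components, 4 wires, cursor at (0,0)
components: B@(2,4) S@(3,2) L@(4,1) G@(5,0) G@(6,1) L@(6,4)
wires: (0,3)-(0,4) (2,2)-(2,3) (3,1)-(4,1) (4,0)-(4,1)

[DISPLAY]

   0 1 2 3 4 5 6 7                     
0  [.]          · ─ ·                  
                                       
1                                      
                                       
2           · ─ ·   B                  
                                       
3       ·   S                          
        │                              
4   · ─ L                              
                                       
5   G                                  
                                       
6       G           L                  
Cursor: (0,0)                          
                                       
                                       
                                       
                                       
                                       
                                       


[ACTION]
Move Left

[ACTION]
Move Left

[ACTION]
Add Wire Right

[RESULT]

   0 1 2 3 4 5 6 7                     
0  [.]─ ·       · ─ ·                  
                                       
1                                      
                                       
2           · ─ ·   B                  
                                       
3       ·   S                          
        │                              
4   · ─ L                              
                                       
5   G                                  
                                       
6       G           L                  
Cursor: (0,0)                          
                                       
                                       
                                       
                                       
                                       
                                       


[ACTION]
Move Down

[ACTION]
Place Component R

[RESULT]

   0 1 2 3 4 5 6 7                     
0   · ─ ·       · ─ ·                  
                                       
1  [R]                                 
                                       
2           · ─ ·   B                  
                                       
3       ·   S                          
        │                              
4   · ─ L                              
                                       
5   G                                  
                                       
6       G           L                  
Cursor: (1,0)                          
                                       
                                       
                                       
                                       
                                       
                                       


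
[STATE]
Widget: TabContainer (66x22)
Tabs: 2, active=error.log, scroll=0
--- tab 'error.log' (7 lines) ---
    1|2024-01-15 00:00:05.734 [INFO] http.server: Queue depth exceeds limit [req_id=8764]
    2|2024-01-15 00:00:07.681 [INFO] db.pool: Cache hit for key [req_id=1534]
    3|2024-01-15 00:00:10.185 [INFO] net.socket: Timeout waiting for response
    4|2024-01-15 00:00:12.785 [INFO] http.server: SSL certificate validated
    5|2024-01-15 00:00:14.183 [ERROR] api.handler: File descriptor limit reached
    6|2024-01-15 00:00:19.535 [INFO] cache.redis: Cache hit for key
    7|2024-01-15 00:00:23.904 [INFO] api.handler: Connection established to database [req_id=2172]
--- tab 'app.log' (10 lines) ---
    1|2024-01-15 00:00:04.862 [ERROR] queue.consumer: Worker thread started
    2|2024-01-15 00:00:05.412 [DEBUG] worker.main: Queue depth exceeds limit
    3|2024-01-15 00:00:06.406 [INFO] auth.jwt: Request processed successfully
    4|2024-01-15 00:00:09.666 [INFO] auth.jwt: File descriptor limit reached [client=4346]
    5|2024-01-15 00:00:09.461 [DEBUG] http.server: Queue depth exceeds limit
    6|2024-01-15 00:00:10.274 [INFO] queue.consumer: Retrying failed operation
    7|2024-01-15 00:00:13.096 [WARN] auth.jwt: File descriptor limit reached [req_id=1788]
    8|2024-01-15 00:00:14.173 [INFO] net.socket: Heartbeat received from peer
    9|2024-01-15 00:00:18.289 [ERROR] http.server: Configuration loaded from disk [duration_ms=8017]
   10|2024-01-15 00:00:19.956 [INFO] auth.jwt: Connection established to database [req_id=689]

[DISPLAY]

[error.log]│ app.log                                              
──────────────────────────────────────────────────────────────────
2024-01-15 00:00:05.734 [INFO] http.server: Queue depth exceeds li
2024-01-15 00:00:07.681 [INFO] db.pool: Cache hit for key [req_id=
2024-01-15 00:00:10.185 [INFO] net.socket: Timeout waiting for res
2024-01-15 00:00:12.785 [INFO] http.server: SSL certificate valida
2024-01-15 00:00:14.183 [ERROR] api.handler: File descriptor limit
2024-01-15 00:00:19.535 [INFO] cache.redis: Cache hit for key     
2024-01-15 00:00:23.904 [INFO] api.handler: Connection established
                                                                  
                                                                  
                                                                  
                                                                  
                                                                  
                                                                  
                                                                  
                                                                  
                                                                  
                                                                  
                                                                  
                                                                  
                                                                  


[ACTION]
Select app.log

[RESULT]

 error.log │[app.log]                                             
──────────────────────────────────────────────────────────────────
2024-01-15 00:00:04.862 [ERROR] queue.consumer: Worker thread star
2024-01-15 00:00:05.412 [DEBUG] worker.main: Queue depth exceeds l
2024-01-15 00:00:06.406 [INFO] auth.jwt: Request processed success
2024-01-15 00:00:09.666 [INFO] auth.jwt: File descriptor limit rea
2024-01-15 00:00:09.461 [DEBUG] http.server: Queue depth exceeds l
2024-01-15 00:00:10.274 [INFO] queue.consumer: Retrying failed ope
2024-01-15 00:00:13.096 [WARN] auth.jwt: File descriptor limit rea
2024-01-15 00:00:14.173 [INFO] net.socket: Heartbeat received from
2024-01-15 00:00:18.289 [ERROR] http.server: Configuration loaded 
2024-01-15 00:00:19.956 [INFO] auth.jwt: Connection established to
                                                                  
                                                                  
                                                                  
                                                                  
                                                                  
                                                                  
                                                                  
                                                                  
                                                                  
                                                                  


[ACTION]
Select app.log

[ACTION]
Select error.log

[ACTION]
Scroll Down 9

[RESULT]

[error.log]│ app.log                                              
──────────────────────────────────────────────────────────────────
2024-01-15 00:00:23.904 [INFO] api.handler: Connection established
                                                                  
                                                                  
                                                                  
                                                                  
                                                                  
                                                                  
                                                                  
                                                                  
                                                                  
                                                                  
                                                                  
                                                                  
                                                                  
                                                                  
                                                                  
                                                                  
                                                                  
                                                                  
                                                                  


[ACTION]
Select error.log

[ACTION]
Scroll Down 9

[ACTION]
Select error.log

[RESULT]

[error.log]│ app.log                                              
──────────────────────────────────────────────────────────────────
2024-01-15 00:00:05.734 [INFO] http.server: Queue depth exceeds li
2024-01-15 00:00:07.681 [INFO] db.pool: Cache hit for key [req_id=
2024-01-15 00:00:10.185 [INFO] net.socket: Timeout waiting for res
2024-01-15 00:00:12.785 [INFO] http.server: SSL certificate valida
2024-01-15 00:00:14.183 [ERROR] api.handler: File descriptor limit
2024-01-15 00:00:19.535 [INFO] cache.redis: Cache hit for key     
2024-01-15 00:00:23.904 [INFO] api.handler: Connection established
                                                                  
                                                                  
                                                                  
                                                                  
                                                                  
                                                                  
                                                                  
                                                                  
                                                                  
                                                                  
                                                                  
                                                                  
                                                                  


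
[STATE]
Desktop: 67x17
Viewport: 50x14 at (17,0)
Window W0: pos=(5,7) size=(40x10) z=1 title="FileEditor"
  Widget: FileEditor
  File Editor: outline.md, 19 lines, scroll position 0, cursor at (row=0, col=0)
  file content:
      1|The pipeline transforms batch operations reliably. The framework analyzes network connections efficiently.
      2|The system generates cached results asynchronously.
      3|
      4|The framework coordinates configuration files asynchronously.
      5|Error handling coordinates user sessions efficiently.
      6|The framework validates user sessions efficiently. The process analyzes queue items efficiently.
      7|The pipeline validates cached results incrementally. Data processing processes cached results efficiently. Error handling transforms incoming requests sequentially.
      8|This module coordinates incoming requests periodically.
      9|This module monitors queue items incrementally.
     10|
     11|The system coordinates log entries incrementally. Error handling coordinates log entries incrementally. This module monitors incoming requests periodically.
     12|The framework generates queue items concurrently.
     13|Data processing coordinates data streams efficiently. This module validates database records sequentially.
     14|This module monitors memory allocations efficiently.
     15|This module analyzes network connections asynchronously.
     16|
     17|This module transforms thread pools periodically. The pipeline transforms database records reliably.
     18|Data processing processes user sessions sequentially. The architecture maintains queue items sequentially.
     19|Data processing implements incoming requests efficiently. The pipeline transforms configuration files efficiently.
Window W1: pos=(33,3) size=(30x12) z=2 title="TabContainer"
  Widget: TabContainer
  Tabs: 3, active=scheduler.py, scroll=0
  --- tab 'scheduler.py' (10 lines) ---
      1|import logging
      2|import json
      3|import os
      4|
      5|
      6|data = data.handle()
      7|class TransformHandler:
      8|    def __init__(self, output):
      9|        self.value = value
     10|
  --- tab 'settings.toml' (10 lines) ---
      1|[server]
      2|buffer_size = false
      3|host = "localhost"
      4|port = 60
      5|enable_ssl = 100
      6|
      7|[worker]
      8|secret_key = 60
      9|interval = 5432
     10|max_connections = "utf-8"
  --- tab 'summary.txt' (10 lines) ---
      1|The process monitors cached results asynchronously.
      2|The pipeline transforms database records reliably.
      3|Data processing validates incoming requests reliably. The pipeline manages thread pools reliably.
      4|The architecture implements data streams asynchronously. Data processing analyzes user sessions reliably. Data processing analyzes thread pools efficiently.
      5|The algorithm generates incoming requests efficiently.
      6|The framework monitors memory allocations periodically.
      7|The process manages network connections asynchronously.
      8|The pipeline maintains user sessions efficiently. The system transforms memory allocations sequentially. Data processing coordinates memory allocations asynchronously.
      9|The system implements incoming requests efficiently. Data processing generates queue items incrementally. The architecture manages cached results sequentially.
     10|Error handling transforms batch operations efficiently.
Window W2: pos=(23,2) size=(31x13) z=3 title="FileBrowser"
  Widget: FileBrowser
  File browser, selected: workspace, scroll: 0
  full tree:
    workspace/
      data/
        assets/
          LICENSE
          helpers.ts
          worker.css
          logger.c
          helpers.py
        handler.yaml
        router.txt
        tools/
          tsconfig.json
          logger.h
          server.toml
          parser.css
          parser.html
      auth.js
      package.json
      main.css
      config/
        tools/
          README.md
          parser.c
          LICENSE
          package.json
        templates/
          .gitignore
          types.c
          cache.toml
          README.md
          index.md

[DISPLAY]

                                                  
                                                  
      ┏━━━━━━━━━━━━━━━━━━━━━━━━━━━━━┓             
      ┃ FileBrowser                 ┃━━━━━━━━┓    
      ┠─────────────────────────────┨        ┃    
      ┃> [-] workspace/             ┃────────┨    
      ┃    [+] data/                ┃ings.tom┃    
━━━━━━┃    auth.js                  ┃────────┃    
      ┃    package.json             ┃        ┃    
──────┃    main.css                 ┃        ┃    
e tran┃    [+] config/              ┃        ┃    
genera┃                             ┃        ┃    
      ┃                             ┃        ┃    
rk coo┃                             ┃        ┃    


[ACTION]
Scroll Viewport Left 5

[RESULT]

                                                  
                                                  
           ┏━━━━━━━━━━━━━━━━━━━━━━━━━━━━━┓        
           ┃ FileBrowser                 ┃━━━━━━━━
           ┠─────────────────────────────┨        
           ┃> [-] workspace/             ┃────────
           ┃    [+] data/                ┃ings.tom
━━━━━━━━━━━┃    auth.js                  ┃────────
ditor      ┃    package.json             ┃        
───────────┃    main.css                 ┃        
peline tran┃    [+] config/              ┃        
stem genera┃                             ┃        
           ┃                             ┃        
amework coo┃                             ┃        


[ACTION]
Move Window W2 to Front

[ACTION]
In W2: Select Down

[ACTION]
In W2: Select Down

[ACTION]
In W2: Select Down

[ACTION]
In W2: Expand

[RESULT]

                                                  
                                                  
           ┏━━━━━━━━━━━━━━━━━━━━━━━━━━━━━┓        
           ┃ FileBrowser                 ┃━━━━━━━━
           ┠─────────────────────────────┨        
           ┃  [-] workspace/             ┃────────
           ┃    [+] data/                ┃ings.tom
━━━━━━━━━━━┃    auth.js                  ┃────────
ditor      ┃  > package.json             ┃        
───────────┃    main.css                 ┃        
peline tran┃    [+] config/              ┃        
stem genera┃                             ┃        
           ┃                             ┃        
amework coo┃                             ┃        


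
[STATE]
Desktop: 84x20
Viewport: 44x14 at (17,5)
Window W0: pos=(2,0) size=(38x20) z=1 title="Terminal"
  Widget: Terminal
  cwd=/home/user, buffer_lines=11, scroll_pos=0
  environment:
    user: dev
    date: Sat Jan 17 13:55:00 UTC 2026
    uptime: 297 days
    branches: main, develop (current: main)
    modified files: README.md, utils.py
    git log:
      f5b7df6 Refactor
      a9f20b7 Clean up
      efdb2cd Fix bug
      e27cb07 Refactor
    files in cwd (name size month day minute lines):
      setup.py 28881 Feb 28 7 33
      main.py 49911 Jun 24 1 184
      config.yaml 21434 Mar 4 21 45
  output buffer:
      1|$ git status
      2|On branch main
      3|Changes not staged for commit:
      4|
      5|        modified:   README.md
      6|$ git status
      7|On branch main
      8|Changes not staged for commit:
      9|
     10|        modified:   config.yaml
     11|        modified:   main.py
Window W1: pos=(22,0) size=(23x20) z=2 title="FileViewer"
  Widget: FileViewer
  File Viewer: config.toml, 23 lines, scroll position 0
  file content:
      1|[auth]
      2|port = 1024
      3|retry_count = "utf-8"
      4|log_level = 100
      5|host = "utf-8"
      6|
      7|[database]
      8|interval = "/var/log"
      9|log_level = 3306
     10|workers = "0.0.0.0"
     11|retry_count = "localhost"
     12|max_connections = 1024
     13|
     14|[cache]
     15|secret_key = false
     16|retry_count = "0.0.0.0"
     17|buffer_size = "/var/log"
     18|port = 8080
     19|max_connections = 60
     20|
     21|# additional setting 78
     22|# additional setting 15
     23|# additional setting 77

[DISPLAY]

aged ┃retry_count = "utf-8░┃                
     ┃log_level = 100     ░┃                
ed:  ┃host = "utf-8"      ░┃                
     ┃                    ░┃                
     ┃[database]          ░┃                
aged ┃interval = "/var/log░┃                
     ┃log_level = 3306    ░┃                
ed:  ┃workers = "0.0.0.0" ░┃                
ed:  ┃retry_count = "local░┃                
     ┃max_connections = 10░┃                
     ┃                    ░┃                
     ┃[cache]             ░┃                
     ┃secret_key = false  ░┃                
     ┃retry_count = "0.0.0▼┃                


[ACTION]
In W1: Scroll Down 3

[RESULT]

aged ┃                    ░┃                
     ┃[database]          ░┃                
ed:  ┃interval = "/var/log░┃                
     ┃log_level = 3306    ░┃                
     ┃workers = "0.0.0.0" ░┃                
aged ┃retry_count = "local█┃                
     ┃max_connections = 10░┃                
ed:  ┃                    ░┃                
ed:  ┃[cache]             ░┃                
     ┃secret_key = false  ░┃                
     ┃retry_count = "0.0.0░┃                
     ┃buffer_size = "/var/░┃                
     ┃port = 8080         ░┃                
     ┃max_connections = 60▼┃                


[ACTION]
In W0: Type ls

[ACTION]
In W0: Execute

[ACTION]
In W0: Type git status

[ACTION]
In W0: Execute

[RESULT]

     ┃                    ░┃                
aged ┃[database]          ░┃                
     ┃interval = "/var/log░┃                
ed:  ┃log_level = 3306    ░┃                
ed:  ┃workers = "0.0.0.0" ░┃                
     ┃retry_count = "local█┃                
.py  ┃max_connections = 10░┃                
     ┃                    ░┃                
     ┃[cache]             ░┃                
aged ┃secret_key = false  ░┃                
     ┃retry_count = "0.0.0░┃                
ed:  ┃buffer_size = "/var/░┃                
ed:  ┃port = 8080         ░┃                
     ┃max_connections = 60▼┃                


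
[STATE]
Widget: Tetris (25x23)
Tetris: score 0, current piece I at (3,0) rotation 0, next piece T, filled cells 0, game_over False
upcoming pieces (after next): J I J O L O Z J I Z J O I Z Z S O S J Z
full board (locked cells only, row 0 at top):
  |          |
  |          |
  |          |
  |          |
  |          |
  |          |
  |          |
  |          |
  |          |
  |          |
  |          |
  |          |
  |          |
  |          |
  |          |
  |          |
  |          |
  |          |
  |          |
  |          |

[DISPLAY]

   ████   │Next:         
          │ ▒            
          │▒▒▒           
          │              
          │              
          │              
          │Score:        
          │0             
          │              
          │              
          │              
          │              
          │              
          │              
          │              
          │              
          │              
          │              
          │              
          │              
          │              
          │              
          │              


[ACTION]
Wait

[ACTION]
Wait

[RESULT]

          │Next:         
          │ ▒            
   ████   │▒▒▒           
          │              
          │              
          │              
          │Score:        
          │0             
          │              
          │              
          │              
          │              
          │              
          │              
          │              
          │              
          │              
          │              
          │              
          │              
          │              
          │              
          │              


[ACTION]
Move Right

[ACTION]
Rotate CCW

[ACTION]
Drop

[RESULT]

          │Next:         
          │ ▒            
          │▒▒▒           
    █     │              
    █     │              
    █     │              
    █     │Score:        
          │0             
          │              
          │              
          │              
          │              
          │              
          │              
          │              
          │              
          │              
          │              
          │              
          │              
          │              
          │              
          │              
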